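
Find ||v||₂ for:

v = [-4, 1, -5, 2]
6.782

||v||₂ = √((-4)² + (1)² + (-5)² + (2)²) = √46 = 6.782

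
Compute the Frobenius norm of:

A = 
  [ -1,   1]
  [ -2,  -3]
||A||_F = 3.873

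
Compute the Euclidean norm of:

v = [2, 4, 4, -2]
6.325

||v||₂ = √((2)² + (4)² + (4)² + (-2)²) = √40 = 6.325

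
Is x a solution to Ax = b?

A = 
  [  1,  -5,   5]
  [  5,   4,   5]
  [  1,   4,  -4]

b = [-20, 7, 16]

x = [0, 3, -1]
Yes

Ax = [-20, 7, 16] = b ✓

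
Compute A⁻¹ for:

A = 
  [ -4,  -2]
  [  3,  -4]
det(A) = (-4)(-4) - (-2)(3) = 22
For a 2×2 matrix, A⁻¹ = (1/det(A)) · [[d, -b], [-c, a]]
    = (1/22) · [[-4, 2], [-3, -4]]

A⁻¹ = 
  [-2/11,  1/11]
  [-3/22, -2/11]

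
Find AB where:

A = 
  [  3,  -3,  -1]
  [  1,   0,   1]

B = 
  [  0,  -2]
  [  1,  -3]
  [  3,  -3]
A is 2×3 and B is 3×2, so AB is 2×2. Each entry is (row of A)·(column of B):
AB[1,1] = (3)(0) + (-3)(1) + (-1)(3) = -6
AB[1,2] = (3)(-2) + (-3)(-3) + (-1)(-3) = 6
AB[2,1] = (1)(0) + (0)(1) + (1)(3) = 3
AB[2,2] = (1)(-2) + (0)(-3) + (1)(-3) = -5

AB = 
  [ -6,   6]
  [  3,  -5]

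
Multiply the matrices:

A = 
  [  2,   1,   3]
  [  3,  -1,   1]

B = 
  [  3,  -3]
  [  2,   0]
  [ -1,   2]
AB = 
  [  5,   0]
  [  6,  -7]

A is 2×3 and B is 3×2, so AB is 2×2. Each entry is (row of A)·(column of B):
AB[1,1] = (2)(3) + (1)(2) + (3)(-1) = 5
AB[1,2] = (2)(-3) + (1)(0) + (3)(2) = 0
AB[2,1] = (3)(3) + (-1)(2) + (1)(-1) = 6
AB[2,2] = (3)(-3) + (-1)(0) + (1)(2) = -7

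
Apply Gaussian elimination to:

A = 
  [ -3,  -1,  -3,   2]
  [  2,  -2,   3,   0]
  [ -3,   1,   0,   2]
Row operations:
R2 → R2 + (2/3)·R1
R3 → R3 - (1)·R1
R3 → R3 + (3/4)·R2

Resulting echelon form:
REF = 
  [  -3,   -1,   -3,    2]
  [   0, -8/3,    1,  4/3]
  [   0,    0, 15/4,    1]

Rank = 3 (number of non-zero pivot rows).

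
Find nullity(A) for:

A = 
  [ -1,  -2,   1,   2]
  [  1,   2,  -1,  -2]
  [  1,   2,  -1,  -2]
nullity(A) = 3

Row reduce:
R2 → R2 + (1)·R1
R3 → R3 + (1)·R1
REF = 
  [ -1,  -2,   1,   2]
  [  0,   0,   0,   0]
  [  0,   0,   0,   0]
Pivot columns: 1 → 1 pivot.
rank(A) = 1, so nullity(A) = 4 - 1 = 3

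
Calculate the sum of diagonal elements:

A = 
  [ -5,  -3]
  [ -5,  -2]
-7

tr(A) = -5 + -2 = -7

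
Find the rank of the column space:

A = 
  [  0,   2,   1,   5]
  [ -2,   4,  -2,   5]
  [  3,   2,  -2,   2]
Row reduce:
Swap R1 ↔ R2
R3 → R3 + (3/2)·R1
R3 → R3 - (4)·R2
REF = 
  [   -2,     4,    -2,     5]
  [    0,     2,     1,     5]
  [    0,     0,    -9, -21/2]
Pivot columns: 1, 2, 3 → 3 pivots.
dim(Col(A)) = number of pivot columns = 3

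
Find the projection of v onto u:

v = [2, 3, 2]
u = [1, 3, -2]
proj_u(v) = [1/2, 3/2, -1]

v·u = (2)(1) + (3)(3) + (2)(-2) = 7
u·u = (1)² + (3)² + (-2)² = 14
proj_u(v) = (v·u / u·u) × u = (7/14) × u = (1/2) × u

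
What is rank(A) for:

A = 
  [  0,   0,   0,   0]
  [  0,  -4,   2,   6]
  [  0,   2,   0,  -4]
Row reduce:
Swap R1 ↔ R2
R3 → R3 + (1/2)·R1
Swap R2 ↔ R3
REF = 
  [  0,  -4,   2,   6]
  [  0,   0,   1,  -1]
  [  0,   0,   0,   0]
Pivot columns: 2, 3 → 2 pivots.

rank(A) = 2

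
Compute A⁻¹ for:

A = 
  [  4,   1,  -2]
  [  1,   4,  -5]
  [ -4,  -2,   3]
det(A) = (4)·((4)(3) - (-5)(-2)) - (1)·((1)(3) - (-5)(-4)) + (-2)·((1)(-2) - (4)(-4))
  = (4)(2) - (1)(-17) + (-2)(14)
  = -3
det(A) = -3 ≠ 0, so A is invertible.

Cofactors Cᵢⱼ = (-1)ⁱ⁺ʲ·Mᵢⱼ:
C = 
  [  2,  17,  14]
  [  1,   4,   4]
  [  3,  18,  15]

adj(A) = Cᵀ:
adj(A) = 
  [  2,   1,   3]
  [ 17,   4,  18]
  [ 14,   4,  15]

A⁻¹ = (-1/3) · adj(A):
A⁻¹ = 
  [ -2/3,  -1/3,    -1]
  [-17/3,  -4/3,    -6]
  [-14/3,  -4/3,    -5]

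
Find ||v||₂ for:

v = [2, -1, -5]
5.477

||v||₂ = √((2)² + (-1)² + (-5)²) = √30 = 5.477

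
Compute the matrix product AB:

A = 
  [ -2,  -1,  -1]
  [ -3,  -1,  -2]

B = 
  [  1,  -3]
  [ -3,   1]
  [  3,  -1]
A is 2×3 and B is 3×2, so AB is 2×2. Each entry is (row of A)·(column of B):
AB[1,1] = (-2)(1) + (-1)(-3) + (-1)(3) = -2
AB[1,2] = (-2)(-3) + (-1)(1) + (-1)(-1) = 6
AB[2,1] = (-3)(1) + (-1)(-3) + (-2)(3) = -6
AB[2,2] = (-3)(-3) + (-1)(1) + (-2)(-1) = 10

AB = 
  [ -2,   6]
  [ -6,  10]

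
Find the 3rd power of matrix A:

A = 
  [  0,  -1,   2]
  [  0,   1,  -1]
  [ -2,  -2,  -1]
A^3 = 
  [  2,   1,  -2]
  [  0,   1,   1]
  [  2,   2,   3]

A² = A·A:
A²[1,1] = (0)(0) + (-1)(0) + (2)(-2) = -4
A²[1,2] = (0)(-1) + (-1)(1) + (2)(-2) = -5
A²[1,3] = (0)(2) + (-1)(-1) + (2)(-1) = -1
A²[2,1] = (0)(0) + (1)(0) + (-1)(-2) = 2
A²[2,2] = (0)(-1) + (1)(1) + (-1)(-2) = 3
A²[2,3] = (0)(2) + (1)(-1) + (-1)(-1) = 0
A²[3,1] = (-2)(0) + (-2)(0) + (-1)(-2) = 2
A²[3,2] = (-2)(-1) + (-2)(1) + (-1)(-2) = 2
A²[3,3] = (-2)(2) + (-2)(-1) + (-1)(-1) = -1
A² = 
  [ -4,  -5,  -1]
  [  2,   3,   0]
  [  2,   2,  -1]

A^3 = A^2·A:
A^3[1,1] = (-4)(0) + (-5)(0) + (-1)(-2) = 2
A^3[1,2] = (-4)(-1) + (-5)(1) + (-1)(-2) = 1
A^3[1,3] = (-4)(2) + (-5)(-1) + (-1)(-1) = -2
A^3[2,1] = (2)(0) + (3)(0) + (0)(-2) = 0
A^3[2,2] = (2)(-1) + (3)(1) + (0)(-2) = 1
A^3[2,3] = (2)(2) + (3)(-1) + (0)(-1) = 1
A^3[3,1] = (2)(0) + (2)(0) + (-1)(-2) = 2
A^3[3,2] = (2)(-1) + (2)(1) + (-1)(-2) = 2
A^3[3,3] = (2)(2) + (2)(-1) + (-1)(-1) = 3
A^3 = 
  [  2,   1,  -2]
  [  0,   1,   1]
  [  2,   2,   3]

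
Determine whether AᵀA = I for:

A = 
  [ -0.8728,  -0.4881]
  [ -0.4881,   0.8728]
Yes

AᵀA = 
  [  1,   0]
  [  0,   1]
≈ I (equal to I up to the 4-dp rounding of the entries)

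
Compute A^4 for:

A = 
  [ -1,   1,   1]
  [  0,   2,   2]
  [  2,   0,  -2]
A² = A·A:
A²[1,1] = (-1)(-1) + (1)(0) + (1)(2) = 3
A²[1,2] = (-1)(1) + (1)(2) + (1)(0) = 1
A²[1,3] = (-1)(1) + (1)(2) + (1)(-2) = -1
A²[2,1] = (0)(-1) + (2)(0) + (2)(2) = 4
A²[2,2] = (0)(1) + (2)(2) + (2)(0) = 4
A²[2,3] = (0)(1) + (2)(2) + (2)(-2) = 0
A²[3,1] = (2)(-1) + (0)(0) + (-2)(2) = -6
A²[3,2] = (2)(1) + (0)(2) + (-2)(0) = 2
A²[3,3] = (2)(1) + (0)(2) + (-2)(-2) = 6
A² = 
  [  3,   1,  -1]
  [  4,   4,   0]
  [ -6,   2,   6]

A^3 = A^2·A:
A^3[1,1] = (3)(-1) + (1)(0) + (-1)(2) = -5
A^3[1,2] = (3)(1) + (1)(2) + (-1)(0) = 5
A^3[1,3] = (3)(1) + (1)(2) + (-1)(-2) = 7
A^3[2,1] = (4)(-1) + (4)(0) + (0)(2) = -4
A^3[2,2] = (4)(1) + (4)(2) + (0)(0) = 12
A^3[2,3] = (4)(1) + (4)(2) + (0)(-2) = 12
A^3[3,1] = (-6)(-1) + (2)(0) + (6)(2) = 18
A^3[3,2] = (-6)(1) + (2)(2) + (6)(0) = -2
A^3[3,3] = (-6)(1) + (2)(2) + (6)(-2) = -14
A^3 = 
  [ -5,   5,   7]
  [ -4,  12,  12]
  [ 18,  -2, -14]

A^4 = A^3·A:
A^4[1,1] = (-5)(-1) + (5)(0) + (7)(2) = 19
A^4[1,2] = (-5)(1) + (5)(2) + (7)(0) = 5
A^4[1,3] = (-5)(1) + (5)(2) + (7)(-2) = -9
A^4[2,1] = (-4)(-1) + (12)(0) + (12)(2) = 28
A^4[2,2] = (-4)(1) + (12)(2) + (12)(0) = 20
A^4[2,3] = (-4)(1) + (12)(2) + (12)(-2) = -4
A^4[3,1] = (18)(-1) + (-2)(0) + (-14)(2) = -46
A^4[3,2] = (18)(1) + (-2)(2) + (-14)(0) = 14
A^4[3,3] = (18)(1) + (-2)(2) + (-14)(-2) = 42
A^4 = 
  [ 19,   5,  -9]
  [ 28,  20,  -4]
  [-46,  14,  42]

Therefore
A^4 = 
  [ 19,   5,  -9]
  [ 28,  20,  -4]
  [-46,  14,  42]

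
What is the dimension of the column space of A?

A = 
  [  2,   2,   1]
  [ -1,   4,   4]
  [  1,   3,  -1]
dim(Col(A)) = 3

Row reduce:
R2 → R2 + (1/2)·R1
R3 → R3 - (1/2)·R1
R3 → R3 - (2/5)·R2
REF = 
  [     2,      2,      1]
  [     0,      5,    9/2]
  [     0,      0, -33/10]
Pivot columns: 1, 2, 3 → 3 pivots.
dim(Col(A)) = number of pivot columns = 3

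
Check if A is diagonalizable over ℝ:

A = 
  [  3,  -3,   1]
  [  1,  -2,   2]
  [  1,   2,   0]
No

Characteristic polynomial: det(λI - A) = λ³ - λ² - 8λ + 14
By the rational root theorem any rational root is an integer dividing 14; none of those is a root, so p(λ) has no rational roots and hence (being an irreducible cubic) no repeated roots.
Discriminant of the cubic: Δ = -1108
Δ < 0 ⇒ one real eigenvalue and a complex-conjugate pair: λ ≈ -3.078, 2.039 + 0.6264i, 2.039 - 0.6264i
Has complex eigenvalues (not diagonalizable over ℝ).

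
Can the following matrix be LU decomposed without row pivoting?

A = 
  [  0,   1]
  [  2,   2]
No.
A[1,1] = 0 but A[2,1] = 2 ≠ 0. Any LU with L unit lower triangular has (LU)[1,1] = U[1,1] and (LU)[2,1] = L[2,1]·U[1,1]; matching A forces U[1,1] = 0, which then forces (LU)[2,1] = 0 ≠ 2. A row swap (pivoting) is required.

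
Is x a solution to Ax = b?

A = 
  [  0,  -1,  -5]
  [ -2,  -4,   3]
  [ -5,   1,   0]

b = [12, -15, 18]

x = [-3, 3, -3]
Yes

Ax = [12, -15, 18] = b ✓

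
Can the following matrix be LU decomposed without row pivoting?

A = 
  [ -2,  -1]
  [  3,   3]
Yes.
A[1,1] = -2 ≠ 0, so Gaussian elimination proceeds without a row swap: multiplier ℓ₂₁ = (3)/(-2) = -3/2, and U[2,2] = 3 - (-3/2)(-1) = 3/2.
L = 
  [   1,    0]
  [-3/2,    1]
U = 
  [ -2,  -1]
  [  0, 3/2]
Check row 2 of LU: [(-3/2)(-2), (-3/2)(-1) + (3/2)] = [3, 3] = row 2 of A ✓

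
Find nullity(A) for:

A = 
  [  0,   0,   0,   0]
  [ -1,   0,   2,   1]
nullity(A) = 3

Row reduce:
Swap R1 ↔ R2
REF = 
  [ -1,   0,   2,   1]
  [  0,   0,   0,   0]
Pivot columns: 1 → 1 pivot.
rank(A) = 1, so nullity(A) = 4 - 1 = 3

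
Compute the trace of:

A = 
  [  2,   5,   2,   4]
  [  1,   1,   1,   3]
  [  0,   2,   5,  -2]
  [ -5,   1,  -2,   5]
13

tr(A) = 2 + 1 + 5 + 5 = 13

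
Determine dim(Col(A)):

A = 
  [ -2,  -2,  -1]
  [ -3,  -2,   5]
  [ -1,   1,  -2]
Row reduce:
R2 → R2 - (3/2)·R1
R3 → R3 - (1/2)·R1
R3 → R3 - (2)·R2
REF = 
  [   -2,    -2,    -1]
  [    0,     1,  13/2]
  [    0,     0, -29/2]
Pivot columns: 1, 2, 3 → 3 pivots.
dim(Col(A)) = number of pivot columns = 3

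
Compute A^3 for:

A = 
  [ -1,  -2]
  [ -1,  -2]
A² = A·A:
A²[1,1] = (-1)(-1) + (-2)(-1) = 3
A²[1,2] = (-1)(-2) + (-2)(-2) = 6
A²[2,1] = (-1)(-1) + (-2)(-1) = 3
A²[2,2] = (-1)(-2) + (-2)(-2) = 6
A² = 
  [  3,   6]
  [  3,   6]

A^3 = A^2·A:
A^3[1,1] = (3)(-1) + (6)(-1) = -9
A^3[1,2] = (3)(-2) + (6)(-2) = -18
A^3[2,1] = (3)(-1) + (6)(-1) = -9
A^3[2,2] = (3)(-2) + (6)(-2) = -18
A^3 = 
  [ -9, -18]
  [ -9, -18]

Therefore
A^3 = 
  [ -9, -18]
  [ -9, -18]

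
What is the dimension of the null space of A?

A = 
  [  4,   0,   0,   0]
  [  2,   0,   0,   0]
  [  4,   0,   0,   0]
nullity(A) = 3

Row reduce:
R2 → R2 - (1/2)·R1
R3 → R3 - (1)·R1
REF = 
  [  4,   0,   0,   0]
  [  0,   0,   0,   0]
  [  0,   0,   0,   0]
Pivot columns: 1 → 1 pivot.
rank(A) = 1, so nullity(A) = 4 - 1 = 3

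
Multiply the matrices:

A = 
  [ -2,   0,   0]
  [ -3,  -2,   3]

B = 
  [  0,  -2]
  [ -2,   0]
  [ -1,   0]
AB = 
  [  0,   4]
  [  1,   6]

A is 2×3 and B is 3×2, so AB is 2×2. Each entry is (row of A)·(column of B):
AB[1,1] = (-2)(0) + (0)(-2) + (0)(-1) = 0
AB[1,2] = (-2)(-2) + (0)(0) + (0)(0) = 4
AB[2,1] = (-3)(0) + (-2)(-2) + (3)(-1) = 1
AB[2,2] = (-3)(-2) + (-2)(0) + (3)(0) = 6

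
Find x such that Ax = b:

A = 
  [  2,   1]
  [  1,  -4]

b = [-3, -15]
x = [-3, 3]

Row reduce the augmented matrix [A|b]:
R2 → R2 - (1/2)·R1
REF = 
  [    2,     1,    -3]
  [    0,  -9/2, -27/2]

Back-substitution:
x₂ = (-27/2) / (-9/2) = 3
x₁ = (-3 - (1)(3)) / 2 = -3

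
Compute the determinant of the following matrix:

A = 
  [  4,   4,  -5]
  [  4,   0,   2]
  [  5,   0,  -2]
72

Cofactor expansion along row 1:
det(A) = (4)·((0)(-2) - (2)(0)) - (4)·((4)(-2) - (2)(5)) + (-5)·((4)(0) - (0)(5))
  = (4)(0) - (4)(-18) + (-5)(0)
  = 72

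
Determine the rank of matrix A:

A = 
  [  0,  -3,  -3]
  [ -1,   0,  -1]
rank(A) = 2

Row reduce:
Swap R1 ↔ R2
REF = 
  [ -1,   0,  -1]
  [  0,  -3,  -3]
Pivot columns: 1, 2 → 2 pivots.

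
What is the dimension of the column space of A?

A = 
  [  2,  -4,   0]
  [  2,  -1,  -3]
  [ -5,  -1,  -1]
Row reduce:
R2 → R2 - (1)·R1
R3 → R3 + (5/2)·R1
R3 → R3 + (11/3)·R2
REF = 
  [  2,  -4,   0]
  [  0,   3,  -3]
  [  0,   0, -12]
Pivot columns: 1, 2, 3 → 3 pivots.
dim(Col(A)) = number of pivot columns = 3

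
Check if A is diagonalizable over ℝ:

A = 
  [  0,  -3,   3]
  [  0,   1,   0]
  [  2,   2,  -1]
Yes

Characteristic polynomial: det(λI - A) = λ³ - 7λ + 6
Testing integer divisors of the constant term: p(1) = 0, so (λ - 1) is a factor:
p(λ) = (λ - 1)(λ² + λ - 6)
λ² + λ - 6 = (λ + 3)(λ - 2)
Eigenvalues: 1, 2, -3
λ=-3: alg. mult. = 1, geom. mult. = 3 - rank(A - (-3)I) = 3 - 2 = 1
λ=1: alg. mult. = 1, geom. mult. = 3 - rank(A - (1)I) = 3 - 2 = 1
λ=2: alg. mult. = 1, geom. mult. = 3 - rank(A - (2)I) = 3 - 2 = 1
Sum of geometric multiplicities equals n, so A has n independent eigenvectors.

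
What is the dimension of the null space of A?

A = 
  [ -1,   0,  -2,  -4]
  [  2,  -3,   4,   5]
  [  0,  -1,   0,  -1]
nullity(A) = 2

Row reduce:
R2 → R2 + (2)·R1
R3 → R3 - (1/3)·R2
REF = 
  [ -1,   0,  -2,  -4]
  [  0,  -3,   0,  -3]
  [  0,   0,   0,   0]
Pivot columns: 1, 2 → 2 pivots.
rank(A) = 2, so nullity(A) = 4 - 2 = 2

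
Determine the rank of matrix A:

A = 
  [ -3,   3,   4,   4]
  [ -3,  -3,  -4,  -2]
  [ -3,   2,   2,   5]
rank(A) = 3

Row reduce:
R2 → R2 - (1)·R1
R3 → R3 - (1)·R1
R3 → R3 - (1/6)·R2
REF = 
  [  -3,    3,    4,    4]
  [   0,   -6,   -8,   -6]
  [   0,    0, -2/3,    2]
Pivot columns: 1, 2, 3 → 3 pivots.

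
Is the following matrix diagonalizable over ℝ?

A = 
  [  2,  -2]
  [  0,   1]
Yes

tr(A) = 3, det(A) = 2
Characteristic polynomial: λ² - tr(A)λ + det(A) = λ² - 3λ + 2
λ² - 3λ + 2 = (λ - 1)(λ - 2)
Eigenvalues: 2, 1
λ=1: alg. mult. = 1, geom. mult. = 2 - rank(A - (1)I) = 2 - 1 = 1
λ=2: alg. mult. = 1, geom. mult. = 2 - rank(A - (2)I) = 2 - 1 = 1
Sum of geometric multiplicities equals n, so A has n independent eigenvectors.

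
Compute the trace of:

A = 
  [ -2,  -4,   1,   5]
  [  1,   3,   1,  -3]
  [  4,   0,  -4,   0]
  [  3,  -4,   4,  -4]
-7

tr(A) = -2 + 3 + -4 + -4 = -7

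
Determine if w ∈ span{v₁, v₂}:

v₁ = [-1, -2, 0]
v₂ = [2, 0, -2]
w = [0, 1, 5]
No

Form the augmented matrix and row-reduce:
[v₁|v₂|w] = 
  [ -1,   2,   0]
  [ -2,   0,   1]
  [  0,  -2,   5]
R2 → R2 - (2)·R1
R3 → R3 - (1/2)·R2
REF = 
  [ -1,   2,   0]
  [  0,  -4,   1]
  [  0,   0, 9/2]

Row 3 reads [0 0 | 9/2], i.e. 0 = 9/2, so the system is inconsistent and w ∉ span{v₁, v₂}.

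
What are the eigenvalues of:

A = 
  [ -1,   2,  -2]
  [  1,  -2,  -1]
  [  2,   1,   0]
λ = -3, i√5, -i√5  (≈ -3, 0 + 2.236i, 0 - 2.236i)

Characteristic polynomial: det(λI - A) = λ³ + 3λ² + 5λ + 15
Testing integer divisors of the constant term: p(-3) = 0, so (λ + 3) is a factor:
p(λ) = (λ + 3)(λ² + 5)
λ² + 5 = 0  ⇒  λ = (0 ± √((0)² - 4·(5)))/2 = (0 ± √(-20))/2
  = i√5,  -i√5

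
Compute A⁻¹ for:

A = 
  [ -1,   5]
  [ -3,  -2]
det(A) = (-1)(-2) - (5)(-3) = 17
For a 2×2 matrix, A⁻¹ = (1/det(A)) · [[d, -b], [-c, a]]
    = (1/17) · [[-2, -5], [3, -1]]

A⁻¹ = 
  [-2/17, -5/17]
  [ 3/17, -1/17]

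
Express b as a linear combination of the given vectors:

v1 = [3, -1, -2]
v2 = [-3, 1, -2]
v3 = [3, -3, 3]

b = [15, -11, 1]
c1 = 3, c2 = 1, c3 = 3

b = 3·v1 + 1·v2 + 3·v3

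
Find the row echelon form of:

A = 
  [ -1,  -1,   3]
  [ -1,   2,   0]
Row operations:
R2 → R2 - (1)·R1

Resulting echelon form:
REF = 
  [ -1,  -1,   3]
  [  0,   3,  -3]

Rank = 2 (number of non-zero pivot rows).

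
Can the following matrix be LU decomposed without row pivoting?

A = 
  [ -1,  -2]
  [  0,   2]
Yes.
A[1,1] = -1 ≠ 0, so Gaussian elimination proceeds without a row swap: multiplier ℓ₂₁ = (0)/(-1) = 0, and U[2,2] = 2 - (0)(-2) = 2.
L = 
  [  1,   0]
  [  0,   1]
U = 
  [ -1,  -2]
  [  0,   2]
Check row 2 of LU: [(0)(-1), (0)(-2) + 2] = [0, 2] = row 2 of A ✓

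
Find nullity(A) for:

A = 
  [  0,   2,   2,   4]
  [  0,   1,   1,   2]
nullity(A) = 3

Row reduce:
R2 → R2 - (1/2)·R1
REF = 
  [  0,   2,   2,   4]
  [  0,   0,   0,   0]
Pivot columns: 2 → 1 pivot.
rank(A) = 1, so nullity(A) = 4 - 1 = 3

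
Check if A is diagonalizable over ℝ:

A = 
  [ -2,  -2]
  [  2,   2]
No

tr(A) = 0, det(A) = 0
Characteristic polynomial: λ² - tr(A)λ + det(A) = λ²
λ² = λ²
Eigenvalues: 0, 0
λ=0: alg. mult. = 2, geom. mult. = 2 - rank(A - (0)I) = 2 - 1 = 1
Sum of geometric multiplicities = 1 < n = 2, so there aren't enough independent eigenvectors.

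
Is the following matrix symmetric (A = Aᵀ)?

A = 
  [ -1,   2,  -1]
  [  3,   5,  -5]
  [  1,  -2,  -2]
No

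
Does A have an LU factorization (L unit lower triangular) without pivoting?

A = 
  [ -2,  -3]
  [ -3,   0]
Yes.
A[1,1] = -2 ≠ 0, so Gaussian elimination proceeds without a row swap: multiplier ℓ₂₁ = (-3)/(-2) = 3/2, and U[2,2] = 0 - (3/2)(-3) = 9/2.
L = 
  [  1,   0]
  [3/2,   1]
U = 
  [ -2,  -3]
  [  0, 9/2]
Check row 2 of LU: [(3/2)(-2), (3/2)(-3) + (9/2)] = [-3, 0] = row 2 of A ✓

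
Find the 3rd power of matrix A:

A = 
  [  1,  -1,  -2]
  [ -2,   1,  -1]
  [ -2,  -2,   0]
A² = A·A:
A²[1,1] = (1)(1) + (-1)(-2) + (-2)(-2) = 7
A²[1,2] = (1)(-1) + (-1)(1) + (-2)(-2) = 2
A²[1,3] = (1)(-2) + (-1)(-1) + (-2)(0) = -1
A²[2,1] = (-2)(1) + (1)(-2) + (-1)(-2) = -2
A²[2,2] = (-2)(-1) + (1)(1) + (-1)(-2) = 5
A²[2,3] = (-2)(-2) + (1)(-1) + (-1)(0) = 3
A²[3,1] = (-2)(1) + (-2)(-2) + (0)(-2) = 2
A²[3,2] = (-2)(-1) + (-2)(1) + (0)(-2) = 0
A²[3,3] = (-2)(-2) + (-2)(-1) + (0)(0) = 6
A² = 
  [  7,   2,  -1]
  [ -2,   5,   3]
  [  2,   0,   6]

A^3 = A^2·A:
A^3[1,1] = (7)(1) + (2)(-2) + (-1)(-2) = 5
A^3[1,2] = (7)(-1) + (2)(1) + (-1)(-2) = -3
A^3[1,3] = (7)(-2) + (2)(-1) + (-1)(0) = -16
A^3[2,1] = (-2)(1) + (5)(-2) + (3)(-2) = -18
A^3[2,2] = (-2)(-1) + (5)(1) + (3)(-2) = 1
A^3[2,3] = (-2)(-2) + (5)(-1) + (3)(0) = -1
A^3[3,1] = (2)(1) + (0)(-2) + (6)(-2) = -10
A^3[3,2] = (2)(-1) + (0)(1) + (6)(-2) = -14
A^3[3,3] = (2)(-2) + (0)(-1) + (6)(0) = -4
A^3 = 
  [  5,  -3, -16]
  [-18,   1,  -1]
  [-10, -14,  -4]

Therefore
A^3 = 
  [  5,  -3, -16]
  [-18,   1,  -1]
  [-10, -14,  -4]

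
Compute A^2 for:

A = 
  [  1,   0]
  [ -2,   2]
A² = A·A:
A²[1,1] = (1)(1) + (0)(-2) = 1
A²[1,2] = (1)(0) + (0)(2) = 0
A²[2,1] = (-2)(1) + (2)(-2) = -6
A²[2,2] = (-2)(0) + (2)(2) = 4
A² = 
  [  1,   0]
  [ -6,   4]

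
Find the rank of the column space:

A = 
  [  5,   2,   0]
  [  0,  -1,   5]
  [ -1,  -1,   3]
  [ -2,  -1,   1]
dim(Col(A)) = 2

Row reduce:
R3 → R3 + (1/5)·R1
R4 → R4 + (2/5)·R1
R3 → R3 - (3/5)·R2
R4 → R4 - (1/5)·R2
REF = 
  [  5,   2,   0]
  [  0,  -1,   5]
  [  0,   0,   0]
  [  0,   0,   0]
Pivot columns: 1, 2 → 2 pivots.
dim(Col(A)) = number of pivot columns = 2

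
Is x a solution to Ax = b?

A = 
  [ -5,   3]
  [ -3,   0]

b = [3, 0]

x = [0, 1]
Yes

Ax = [3, 0] = b ✓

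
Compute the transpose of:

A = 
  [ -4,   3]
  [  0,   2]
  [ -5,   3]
Aᵀ = 
  [ -4,   0,  -5]
  [  3,   2,   3]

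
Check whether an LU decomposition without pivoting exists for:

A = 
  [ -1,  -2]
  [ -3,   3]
Yes.
A[1,1] = -1 ≠ 0, so Gaussian elimination proceeds without a row swap: multiplier ℓ₂₁ = (-3)/(-1) = 3, and U[2,2] = 3 - (3)(-2) = 9.
L = 
  [  1,   0]
  [  3,   1]
U = 
  [ -1,  -2]
  [  0,   9]
Check row 2 of LU: [(3)(-1), (3)(-2) + 9] = [-3, 3] = row 2 of A ✓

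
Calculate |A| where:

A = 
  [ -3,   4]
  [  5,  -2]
For a 2×2 matrix, det = ad - bc = (-3)(-2) - (4)(5) = -14

det(A) = -14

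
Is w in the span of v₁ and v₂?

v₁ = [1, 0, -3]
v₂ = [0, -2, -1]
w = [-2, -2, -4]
No

Form the augmented matrix and row-reduce:
[v₁|v₂|w] = 
  [  1,   0,  -2]
  [  0,  -2,  -2]
  [ -3,  -1,  -4]
R3 → R3 + (3)·R1
R3 → R3 - (1/2)·R2
REF = 
  [  1,   0,  -2]
  [  0,  -2,  -2]
  [  0,   0,  -9]

Row 3 reads [0 0 | -9], i.e. 0 = -9, so the system is inconsistent and w ∉ span{v₁, v₂}.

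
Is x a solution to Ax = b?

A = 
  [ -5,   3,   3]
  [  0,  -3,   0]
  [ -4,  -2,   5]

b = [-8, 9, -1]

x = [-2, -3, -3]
Yes

Ax = [-8, 9, -1] = b ✓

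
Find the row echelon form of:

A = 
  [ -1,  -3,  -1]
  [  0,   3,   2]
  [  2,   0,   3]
Row operations:
R3 → R3 + (2)·R1
R3 → R3 + (2)·R2

Resulting echelon form:
REF = 
  [ -1,  -3,  -1]
  [  0,   3,   2]
  [  0,   0,   5]

Rank = 3 (number of non-zero pivot rows).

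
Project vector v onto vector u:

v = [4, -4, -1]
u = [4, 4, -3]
proj_u(v) = [12/41, 12/41, -9/41]

v·u = (4)(4) + (-4)(4) + (-1)(-3) = 3
u·u = (4)² + (4)² + (-3)² = 41
proj_u(v) = (v·u / u·u) × u = (3/41) × u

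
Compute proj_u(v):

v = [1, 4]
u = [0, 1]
v·u = (1)(0) + (4)(1) = 4
u·u = (0)² + (1)² = 1
proj_u(v) = (v·u / u·u) × u = (4/1) × u = (4) × u

proj_u(v) = [0, 4]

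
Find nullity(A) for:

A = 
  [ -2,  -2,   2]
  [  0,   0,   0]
nullity(A) = 2

Row reduce:
(no row operations needed)
REF = 
  [ -2,  -2,   2]
  [  0,   0,   0]
Pivot columns: 1 → 1 pivot.
rank(A) = 1, so nullity(A) = 3 - 1 = 2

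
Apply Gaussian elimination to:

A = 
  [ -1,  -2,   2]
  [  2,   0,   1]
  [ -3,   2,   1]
Row operations:
R2 → R2 + (2)·R1
R3 → R3 - (3)·R1
R3 → R3 + (2)·R2

Resulting echelon form:
REF = 
  [ -1,  -2,   2]
  [  0,  -4,   5]
  [  0,   0,   5]

Rank = 3 (number of non-zero pivot rows).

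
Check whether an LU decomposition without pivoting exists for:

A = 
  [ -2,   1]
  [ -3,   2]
Yes.
A[1,1] = -2 ≠ 0, so Gaussian elimination proceeds without a row swap: multiplier ℓ₂₁ = (-3)/(-2) = 3/2, and U[2,2] = 2 - (3/2)(1) = 1/2.
L = 
  [  1,   0]
  [3/2,   1]
U = 
  [ -2,   1]
  [  0, 1/2]
Check row 2 of LU: [(3/2)(-2), (3/2)(1) + (1/2)] = [-3, 2] = row 2 of A ✓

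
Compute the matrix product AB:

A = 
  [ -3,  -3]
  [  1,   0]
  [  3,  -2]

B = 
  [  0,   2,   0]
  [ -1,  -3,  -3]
A is 3×2 and B is 2×3, so AB is 3×3. Each entry is (row of A)·(column of B):
AB[1,1] = (-3)(0) + (-3)(-1) = 3
AB[1,2] = (-3)(2) + (-3)(-3) = 3
AB[1,3] = (-3)(0) + (-3)(-3) = 9
AB[2,1] = (1)(0) + (0)(-1) = 0
AB[2,2] = (1)(2) + (0)(-3) = 2
AB[2,3] = (1)(0) + (0)(-3) = 0
AB[3,1] = (3)(0) + (-2)(-1) = 2
AB[3,2] = (3)(2) + (-2)(-3) = 12
AB[3,3] = (3)(0) + (-2)(-3) = 6

AB = 
  [  3,   3,   9]
  [  0,   2,   0]
  [  2,  12,   6]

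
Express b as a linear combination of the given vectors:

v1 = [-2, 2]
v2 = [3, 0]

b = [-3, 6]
c1 = 3, c2 = 1

b = 3·v1 + 1·v2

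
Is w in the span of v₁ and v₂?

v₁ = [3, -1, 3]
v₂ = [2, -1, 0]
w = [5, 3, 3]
No

Form the augmented matrix and row-reduce:
[v₁|v₂|w] = 
  [  3,   2,   5]
  [ -1,  -1,   3]
  [  3,   0,   3]
R2 → R2 + (1/3)·R1
R3 → R3 - (1)·R1
R3 → R3 - (6)·R2
REF = 
  [   3,    2,    5]
  [   0, -1/3, 14/3]
  [   0,    0,  -30]

Row 3 reads [0 0 | -30], i.e. 0 = -30, so the system is inconsistent and w ∉ span{v₁, v₂}.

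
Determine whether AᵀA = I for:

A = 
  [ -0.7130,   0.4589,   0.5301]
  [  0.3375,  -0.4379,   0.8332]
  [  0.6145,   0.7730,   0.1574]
Yes

AᵀA = 
  [  0.9999,   0,   0]
  [  0,   0.9999,   0.0001]
  [  0,   0.0001,   1]
≈ I (equal to I up to the 4-dp rounding of the entries)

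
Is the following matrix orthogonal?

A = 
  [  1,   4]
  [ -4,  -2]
No

AᵀA = 
  [ 17,  12]
  [ 12,  20]
≠ I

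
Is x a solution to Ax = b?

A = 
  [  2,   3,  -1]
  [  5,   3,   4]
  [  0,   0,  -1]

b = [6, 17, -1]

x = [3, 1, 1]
No

Ax = [8, 22, -1] ≠ b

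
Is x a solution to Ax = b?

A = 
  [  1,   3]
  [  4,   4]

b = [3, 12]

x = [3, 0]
Yes

Ax = [3, 12] = b ✓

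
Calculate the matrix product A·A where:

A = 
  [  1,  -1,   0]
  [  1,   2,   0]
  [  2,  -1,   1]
A² = A·A:
A²[1,1] = (1)(1) + (-1)(1) + (0)(2) = 0
A²[1,2] = (1)(-1) + (-1)(2) + (0)(-1) = -3
A²[1,3] = (1)(0) + (-1)(0) + (0)(1) = 0
A²[2,1] = (1)(1) + (2)(1) + (0)(2) = 3
A²[2,2] = (1)(-1) + (2)(2) + (0)(-1) = 3
A²[2,3] = (1)(0) + (2)(0) + (0)(1) = 0
A²[3,1] = (2)(1) + (-1)(1) + (1)(2) = 3
A²[3,2] = (2)(-1) + (-1)(2) + (1)(-1) = -5
A²[3,3] = (2)(0) + (-1)(0) + (1)(1) = 1
A² = 
  [  0,  -3,   0]
  [  3,   3,   0]
  [  3,  -5,   1]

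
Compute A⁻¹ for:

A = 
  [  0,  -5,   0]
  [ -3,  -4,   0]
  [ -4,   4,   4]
det(A) = (0)·((-4)(4) - (0)(4)) - (-5)·((-3)(4) - (0)(-4)) + (0)·((-3)(4) - (-4)(-4))
  = (0)(-16) - (-5)(-12) + (0)(-28)
  = -60
det(A) = -60 ≠ 0, so A is invertible.

Cofactors Cᵢⱼ = (-1)ⁱ⁺ʲ·Mᵢⱼ:
C = 
  [-16,  12, -28]
  [ 20,   0,  20]
  [  0,   0, -15]

adj(A) = Cᵀ:
adj(A) = 
  [-16,  20,   0]
  [ 12,   0,   0]
  [-28,  20, -15]

A⁻¹ = (-1/60) · adj(A):
A⁻¹ = 
  [4/15, -1/3,    0]
  [-1/5,    0,    0]
  [7/15, -1/3,  1/4]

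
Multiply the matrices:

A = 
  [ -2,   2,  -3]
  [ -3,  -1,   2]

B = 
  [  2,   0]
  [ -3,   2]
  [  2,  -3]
A is 2×3 and B is 3×2, so AB is 2×2. Each entry is (row of A)·(column of B):
AB[1,1] = (-2)(2) + (2)(-3) + (-3)(2) = -16
AB[1,2] = (-2)(0) + (2)(2) + (-3)(-3) = 13
AB[2,1] = (-3)(2) + (-1)(-3) + (2)(2) = 1
AB[2,2] = (-3)(0) + (-1)(2) + (2)(-3) = -8

AB = 
  [-16,  13]
  [  1,  -8]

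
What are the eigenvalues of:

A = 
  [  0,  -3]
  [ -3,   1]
λ = (1 + √37)/2, (1 - √37)/2  (≈ 3.541, -2.541)

tr(A) = 1, det(A) = -9
Characteristic polynomial: λ² - tr(A)λ + det(A) = λ² - λ - 9
λ² - λ - 9 = 0  ⇒  λ = (1 ± √((-1)² - 4·(-9)))/2 = (1 ± √(37))/2
  = (1 + √37)/2,  (1 - √37)/2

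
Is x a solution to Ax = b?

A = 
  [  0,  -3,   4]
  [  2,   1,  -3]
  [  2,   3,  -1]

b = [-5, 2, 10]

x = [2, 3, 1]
No

Ax = [-5, 4, 12] ≠ b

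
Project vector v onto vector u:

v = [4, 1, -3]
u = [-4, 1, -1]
v·u = (4)(-4) + (1)(1) + (-3)(-1) = -12
u·u = (-4)² + (1)² + (-1)² = 18
proj_u(v) = (v·u / u·u) × u = (-12/18) × u = (-2/3) × u

proj_u(v) = [8/3, -2/3, 2/3]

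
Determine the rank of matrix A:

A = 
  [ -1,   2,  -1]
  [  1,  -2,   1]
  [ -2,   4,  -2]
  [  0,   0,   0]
Row reduce:
R2 → R2 + (1)·R1
R3 → R3 - (2)·R1
REF = 
  [ -1,   2,  -1]
  [  0,   0,   0]
  [  0,   0,   0]
  [  0,   0,   0]
Pivot columns: 1 → 1 pivot.

rank(A) = 1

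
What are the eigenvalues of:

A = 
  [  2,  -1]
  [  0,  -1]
λ = 2, -1

tr(A) = 1, det(A) = -2
Characteristic polynomial: λ² - tr(A)λ + det(A) = λ² - λ - 2
λ² - λ - 2 = (λ + 1)(λ - 2)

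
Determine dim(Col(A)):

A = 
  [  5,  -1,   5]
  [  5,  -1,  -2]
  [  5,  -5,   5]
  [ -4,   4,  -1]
dim(Col(A)) = 3

Row reduce:
R2 → R2 - (1)·R1
R3 → R3 - (1)·R1
R4 → R4 + (4/5)·R1
Swap R2 ↔ R3
R4 → R4 + (4/5)·R2
R4 → R4 + (3/7)·R3
REF = 
  [  5,  -1,   5]
  [  0,  -4,   0]
  [  0,   0,  -7]
  [  0,   0,   0]
Pivot columns: 1, 2, 3 → 3 pivots.
dim(Col(A)) = number of pivot columns = 3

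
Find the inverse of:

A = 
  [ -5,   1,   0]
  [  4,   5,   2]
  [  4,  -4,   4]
det(A) = (-5)·((5)(4) - (2)(-4)) - (1)·((4)(4) - (2)(4)) + (0)·((4)(-4) - (5)(4))
  = (-5)(28) - (1)(8) + (0)(-36)
  = -148
det(A) = -148 ≠ 0, so A is invertible.

Cofactors Cᵢⱼ = (-1)ⁱ⁺ʲ·Mᵢⱼ:
C = 
  [ 28,  -8, -36]
  [ -4, -20, -16]
  [  2,  10, -29]

adj(A) = Cᵀ:
adj(A) = 
  [ 28,  -4,   2]
  [ -8, -20,  10]
  [-36, -16, -29]

A⁻¹ = (-1/148) · adj(A):
A⁻¹ = 
  [ -7/37,   1/37,  -1/74]
  [  2/37,   5/37,  -5/74]
  [  9/37,   4/37, 29/148]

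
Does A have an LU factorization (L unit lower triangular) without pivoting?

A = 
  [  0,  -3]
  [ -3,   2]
No.
A[1,1] = 0 but A[2,1] = -3 ≠ 0. Any LU with L unit lower triangular has (LU)[1,1] = U[1,1] and (LU)[2,1] = L[2,1]·U[1,1]; matching A forces U[1,1] = 0, which then forces (LU)[2,1] = 0 ≠ -3. A row swap (pivoting) is required.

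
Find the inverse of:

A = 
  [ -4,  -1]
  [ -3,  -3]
det(A) = (-4)(-3) - (-1)(-3) = 9
For a 2×2 matrix, A⁻¹ = (1/det(A)) · [[d, -b], [-c, a]]
    = (1/9) · [[-3, 1], [3, -4]]

A⁻¹ = 
  [-1/3,  1/9]
  [ 1/3, -4/9]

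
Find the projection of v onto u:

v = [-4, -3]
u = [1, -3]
proj_u(v) = [1/2, -3/2]

v·u = (-4)(1) + (-3)(-3) = 5
u·u = (1)² + (-3)² = 10
proj_u(v) = (v·u / u·u) × u = (5/10) × u = (1/2) × u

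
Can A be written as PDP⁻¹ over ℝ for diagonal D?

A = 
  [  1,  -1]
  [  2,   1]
No

tr(A) = 2, det(A) = 3
Characteristic polynomial: λ² - tr(A)λ + det(A) = λ² - 2λ + 3
λ² - 2λ + 3 = 0  ⇒  λ = (2 ± √((-2)² - 4·(3)))/2 = (2 ± √(-8))/2
  = 1 + i√2,  1 - i√2
Eigenvalues: 1 + i√2, 1 - i√2  (≈ 1 + 1.414i, 1 - 1.414i)
Has complex eigenvalues (not diagonalizable over ℝ).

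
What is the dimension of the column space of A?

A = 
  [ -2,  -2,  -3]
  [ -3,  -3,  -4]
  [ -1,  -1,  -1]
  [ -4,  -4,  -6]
Row reduce:
R2 → R2 - (3/2)·R1
R3 → R3 - (1/2)·R1
R4 → R4 - (2)·R1
R3 → R3 - (1)·R2
REF = 
  [ -2,  -2,  -3]
  [  0,   0, 1/2]
  [  0,   0,   0]
  [  0,   0,   0]
Pivot columns: 1, 3 → 2 pivots.
dim(Col(A)) = number of pivot columns = 2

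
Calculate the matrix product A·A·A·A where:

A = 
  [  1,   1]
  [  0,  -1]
A^4 = 
  [  1,   0]
  [  0,   1]

A² = A·A:
A²[1,1] = (1)(1) + (1)(0) = 1
A²[1,2] = (1)(1) + (1)(-1) = 0
A²[2,1] = (0)(1) + (-1)(0) = 0
A²[2,2] = (0)(1) + (-1)(-1) = 1
A² = 
  [  1,   0]
  [  0,   1]

A^3 = A^2·A:
A^3[1,1] = (1)(1) + (0)(0) = 1
A^3[1,2] = (1)(1) + (0)(-1) = 1
A^3[2,1] = (0)(1) + (1)(0) = 0
A^3[2,2] = (0)(1) + (1)(-1) = -1
A^3 = 
  [  1,   1]
  [  0,  -1]

A^4 = A^3·A:
A^4[1,1] = (1)(1) + (1)(0) = 1
A^4[1,2] = (1)(1) + (1)(-1) = 0
A^4[2,1] = (0)(1) + (-1)(0) = 0
A^4[2,2] = (0)(1) + (-1)(-1) = 1
A^4 = 
  [  1,   0]
  [  0,   1]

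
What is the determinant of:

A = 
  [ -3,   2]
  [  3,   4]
-18

For a 2×2 matrix, det = ad - bc = (-3)(4) - (2)(3) = -18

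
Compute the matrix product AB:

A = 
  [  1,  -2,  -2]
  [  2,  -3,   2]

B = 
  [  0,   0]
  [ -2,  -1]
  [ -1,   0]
AB = 
  [  6,   2]
  [  4,   3]

A is 2×3 and B is 3×2, so AB is 2×2. Each entry is (row of A)·(column of B):
AB[1,1] = (1)(0) + (-2)(-2) + (-2)(-1) = 6
AB[1,2] = (1)(0) + (-2)(-1) + (-2)(0) = 2
AB[2,1] = (2)(0) + (-3)(-2) + (2)(-1) = 4
AB[2,2] = (2)(0) + (-3)(-1) + (2)(0) = 3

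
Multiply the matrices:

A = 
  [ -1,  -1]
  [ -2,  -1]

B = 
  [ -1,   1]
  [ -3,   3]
AB = 
  [  4,  -4]
  [  5,  -5]

A is 2×2 and B is 2×2, so AB is 2×2. Each entry is (row of A)·(column of B):
AB[1,1] = (-1)(-1) + (-1)(-3) = 4
AB[1,2] = (-1)(1) + (-1)(3) = -4
AB[2,1] = (-2)(-1) + (-1)(-3) = 5
AB[2,2] = (-2)(1) + (-1)(3) = -5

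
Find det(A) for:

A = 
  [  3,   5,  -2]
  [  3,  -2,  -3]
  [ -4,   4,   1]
67

Cofactor expansion along row 1:
det(A) = (3)·((-2)(1) - (-3)(4)) - (5)·((3)(1) - (-3)(-4)) + (-2)·((3)(4) - (-2)(-4))
  = (3)(10) - (5)(-9) + (-2)(4)
  = 67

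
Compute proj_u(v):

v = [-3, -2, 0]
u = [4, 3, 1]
proj_u(v) = [-36/13, -27/13, -9/13]

v·u = (-3)(4) + (-2)(3) + (0)(1) = -18
u·u = (4)² + (3)² + (1)² = 26
proj_u(v) = (v·u / u·u) × u = (-18/26) × u = (-9/13) × u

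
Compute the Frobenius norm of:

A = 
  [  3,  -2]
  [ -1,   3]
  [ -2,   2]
||A||_F = 5.568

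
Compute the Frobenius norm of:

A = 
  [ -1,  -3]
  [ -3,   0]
||A||_F = 4.359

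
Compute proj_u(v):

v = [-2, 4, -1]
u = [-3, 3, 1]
v·u = (-2)(-3) + (4)(3) + (-1)(1) = 17
u·u = (-3)² + (3)² + (1)² = 19
proj_u(v) = (v·u / u·u) × u = (17/19) × u

proj_u(v) = [-51/19, 51/19, 17/19]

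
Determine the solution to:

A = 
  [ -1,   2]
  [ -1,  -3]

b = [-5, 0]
x = [3, -1]

Row reduce the augmented matrix [A|b]:
R2 → R2 - (1)·R1
REF = 
  [ -1,   2,  -5]
  [  0,  -5,   5]

Back-substitution:
x₂ = 5 / (-5) = -1
x₁ = (-5 - (2)(-1)) / (-1) = 3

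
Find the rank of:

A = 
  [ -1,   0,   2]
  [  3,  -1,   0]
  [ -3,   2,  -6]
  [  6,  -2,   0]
rank(A) = 2

Row reduce:
R2 → R2 + (3)·R1
R3 → R3 - (3)·R1
R4 → R4 + (6)·R1
R3 → R3 + (2)·R2
R4 → R4 - (2)·R2
REF = 
  [ -1,   0,   2]
  [  0,  -1,   6]
  [  0,   0,   0]
  [  0,   0,   0]
Pivot columns: 1, 2 → 2 pivots.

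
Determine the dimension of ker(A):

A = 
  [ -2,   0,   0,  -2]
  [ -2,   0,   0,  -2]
nullity(A) = 3

Row reduce:
R2 → R2 - (1)·R1
REF = 
  [ -2,   0,   0,  -2]
  [  0,   0,   0,   0]
Pivot columns: 1 → 1 pivot.
rank(A) = 1, so nullity(A) = 4 - 1 = 3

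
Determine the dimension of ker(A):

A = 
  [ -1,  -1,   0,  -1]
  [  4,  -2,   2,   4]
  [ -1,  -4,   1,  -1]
nullity(A) = 2

Row reduce:
R2 → R2 + (4)·R1
R3 → R3 - (1)·R1
R3 → R3 - (1/2)·R2
REF = 
  [ -1,  -1,   0,  -1]
  [  0,  -6,   2,   0]
  [  0,   0,   0,   0]
Pivot columns: 1, 2 → 2 pivots.
rank(A) = 2, so nullity(A) = 4 - 2 = 2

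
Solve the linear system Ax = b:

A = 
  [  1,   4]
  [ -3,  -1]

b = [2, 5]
x = [-2, 1]

Row reduce the augmented matrix [A|b]:
R2 → R2 + (3)·R1
REF = 
  [  1,   4,   2]
  [  0,  11,  11]

Back-substitution:
x₂ = 11 / 11 = 1
x₁ = (2 - (4)(1)) / 1 = -2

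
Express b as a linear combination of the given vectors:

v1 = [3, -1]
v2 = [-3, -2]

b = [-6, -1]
c1 = -1, c2 = 1

b = -1·v1 + 1·v2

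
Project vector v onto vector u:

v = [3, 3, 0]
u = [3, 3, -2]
proj_u(v) = [27/11, 27/11, -18/11]

v·u = (3)(3) + (3)(3) + (0)(-2) = 18
u·u = (3)² + (3)² + (-2)² = 22
proj_u(v) = (v·u / u·u) × u = (18/22) × u = (9/11) × u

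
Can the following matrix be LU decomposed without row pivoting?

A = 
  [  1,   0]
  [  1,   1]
Yes.
A[1,1] = 1 ≠ 0, so Gaussian elimination proceeds without a row swap: multiplier ℓ₂₁ = (1)/(1) = 1, and U[2,2] = 1 - (1)(0) = 1.
L = 
  [  1,   0]
  [  1,   1]
U = 
  [  1,   0]
  [  0,   1]
Check row 2 of LU: [(1)(1), (1)(0) + 1] = [1, 1] = row 2 of A ✓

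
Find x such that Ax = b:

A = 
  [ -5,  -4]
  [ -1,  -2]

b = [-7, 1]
x = [3, -2]

Row reduce the augmented matrix [A|b]:
R2 → R2 - (1/5)·R1
REF = 
  [  -5,   -4,   -7]
  [   0, -6/5, 12/5]

Back-substitution:
x₂ = (12/5) / (-6/5) = -2
x₁ = (-7 - (-4)(-2)) / (-5) = 3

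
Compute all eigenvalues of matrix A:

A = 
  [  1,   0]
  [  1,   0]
λ = 1, 0

tr(A) = 1, det(A) = 0
Characteristic polynomial: λ² - tr(A)λ + det(A) = λ² - λ
λ² - λ = λ(λ - 1)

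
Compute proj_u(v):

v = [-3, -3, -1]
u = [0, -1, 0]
v·u = (-3)(0) + (-3)(-1) + (-1)(0) = 3
u·u = (0)² + (-1)² + (0)² = 1
proj_u(v) = (v·u / u·u) × u = (3/1) × u = (3) × u

proj_u(v) = [0, -3, 0]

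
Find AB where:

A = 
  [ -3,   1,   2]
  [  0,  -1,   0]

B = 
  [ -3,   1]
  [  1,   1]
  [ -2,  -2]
A is 2×3 and B is 3×2, so AB is 2×2. Each entry is (row of A)·(column of B):
AB[1,1] = (-3)(-3) + (1)(1) + (2)(-2) = 6
AB[1,2] = (-3)(1) + (1)(1) + (2)(-2) = -6
AB[2,1] = (0)(-3) + (-1)(1) + (0)(-2) = -1
AB[2,2] = (0)(1) + (-1)(1) + (0)(-2) = -1

AB = 
  [  6,  -6]
  [ -1,  -1]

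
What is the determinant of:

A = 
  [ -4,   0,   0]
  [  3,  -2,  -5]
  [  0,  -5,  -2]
84

Cofactor expansion along row 1:
det(A) = (-4)·((-2)(-2) - (-5)(-5)) - (0)·((3)(-2) - (-5)(0)) + (0)·((3)(-5) - (-2)(0))
  = (-4)(-21) - (0)(-6) + (0)(-15)
  = 84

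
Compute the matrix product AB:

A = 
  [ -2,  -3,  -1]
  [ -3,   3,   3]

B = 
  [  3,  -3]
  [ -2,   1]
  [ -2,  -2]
A is 2×3 and B is 3×2, so AB is 2×2. Each entry is (row of A)·(column of B):
AB[1,1] = (-2)(3) + (-3)(-2) + (-1)(-2) = 2
AB[1,2] = (-2)(-3) + (-3)(1) + (-1)(-2) = 5
AB[2,1] = (-3)(3) + (3)(-2) + (3)(-2) = -21
AB[2,2] = (-3)(-3) + (3)(1) + (3)(-2) = 6

AB = 
  [  2,   5]
  [-21,   6]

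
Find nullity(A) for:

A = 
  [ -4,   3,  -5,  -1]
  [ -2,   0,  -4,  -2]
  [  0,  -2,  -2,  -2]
nullity(A) = 2

Row reduce:
R2 → R2 - (1/2)·R1
R3 → R3 - (4/3)·R2
REF = 
  [  -4,    3,   -5,   -1]
  [   0, -3/2, -3/2, -3/2]
  [   0,    0,    0,    0]
Pivot columns: 1, 2 → 2 pivots.
rank(A) = 2, so nullity(A) = 4 - 2 = 2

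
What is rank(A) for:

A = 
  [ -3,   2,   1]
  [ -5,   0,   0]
rank(A) = 2

Row reduce:
R2 → R2 - (5/3)·R1
REF = 
  [   -3,     2,     1]
  [    0, -10/3,  -5/3]
Pivot columns: 1, 2 → 2 pivots.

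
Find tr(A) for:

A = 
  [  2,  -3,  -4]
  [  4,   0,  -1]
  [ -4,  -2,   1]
3

tr(A) = 2 + 0 + 1 = 3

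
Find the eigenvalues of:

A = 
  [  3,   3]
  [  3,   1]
λ = 2 + √10, 2 - √10  (≈ 5.162, -1.162)

tr(A) = 4, det(A) = -6
Characteristic polynomial: λ² - tr(A)λ + det(A) = λ² - 4λ - 6
λ² - 4λ - 6 = 0  ⇒  λ = (4 ± √((-4)² - 4·(-6)))/2 = (4 ± √(40))/2
  = 2 + √10,  2 - √10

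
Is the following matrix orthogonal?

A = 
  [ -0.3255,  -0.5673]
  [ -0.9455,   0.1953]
No

AᵀA = 
  [  0.9999,   0]
  [  0,   0.3600]
≠ I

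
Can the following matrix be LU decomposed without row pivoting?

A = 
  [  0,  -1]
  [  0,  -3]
Yes.
The first column is zero, so A is already upper triangular: L = I, U = A.
L = 
  [  1,   0]
  [  0,   1]
U = 
  [  0,  -1]
  [  0,  -3]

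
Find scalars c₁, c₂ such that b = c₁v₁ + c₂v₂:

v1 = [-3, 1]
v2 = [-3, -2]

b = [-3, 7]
c1 = 3, c2 = -2

b = 3·v1 + -2·v2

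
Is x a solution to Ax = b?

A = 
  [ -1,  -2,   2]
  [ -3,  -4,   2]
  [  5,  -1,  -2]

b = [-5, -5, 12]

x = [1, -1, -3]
Yes

Ax = [-5, -5, 12] = b ✓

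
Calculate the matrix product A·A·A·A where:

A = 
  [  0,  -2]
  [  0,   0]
A^4 = 
  [  0,   0]
  [  0,   0]

A² = A·A:
A²[1,1] = (0)(0) + (-2)(0) = 0
A²[1,2] = (0)(-2) + (-2)(0) = 0
A²[2,1] = (0)(0) + (0)(0) = 0
A²[2,2] = (0)(-2) + (0)(0) = 0
A² = 
  [  0,   0]
  [  0,   0]

A^3 = A^2·A:
A^3[1,1] = (0)(0) + (0)(0) = 0
A^3[1,2] = (0)(-2) + (0)(0) = 0
A^3[2,1] = (0)(0) + (0)(0) = 0
A^3[2,2] = (0)(-2) + (0)(0) = 0
A^3 = 
  [  0,   0]
  [  0,   0]

A^4 = A^3·A:
A^4[1,1] = (0)(0) + (0)(0) = 0
A^4[1,2] = (0)(-2) + (0)(0) = 0
A^4[2,1] = (0)(0) + (0)(0) = 0
A^4[2,2] = (0)(-2) + (0)(0) = 0
A^4 = 
  [  0,   0]
  [  0,   0]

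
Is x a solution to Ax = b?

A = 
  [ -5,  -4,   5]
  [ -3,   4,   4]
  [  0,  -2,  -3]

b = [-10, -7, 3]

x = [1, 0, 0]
No

Ax = [-5, -3, 0] ≠ b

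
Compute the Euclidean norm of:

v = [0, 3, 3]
4.243

||v||₂ = √((0)² + (3)² + (3)²) = √18 = 4.243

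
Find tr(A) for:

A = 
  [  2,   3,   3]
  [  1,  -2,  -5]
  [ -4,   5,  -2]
-2

tr(A) = 2 + -2 + -2 = -2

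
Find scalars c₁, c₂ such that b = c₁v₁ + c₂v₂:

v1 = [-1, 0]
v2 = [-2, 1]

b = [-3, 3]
c1 = -3, c2 = 3

b = -3·v1 + 3·v2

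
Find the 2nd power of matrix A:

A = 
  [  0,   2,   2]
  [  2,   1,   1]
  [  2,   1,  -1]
A² = A·A:
A²[1,1] = (0)(0) + (2)(2) + (2)(2) = 8
A²[1,2] = (0)(2) + (2)(1) + (2)(1) = 4
A²[1,3] = (0)(2) + (2)(1) + (2)(-1) = 0
A²[2,1] = (2)(0) + (1)(2) + (1)(2) = 4
A²[2,2] = (2)(2) + (1)(1) + (1)(1) = 6
A²[2,3] = (2)(2) + (1)(1) + (1)(-1) = 4
A²[3,1] = (2)(0) + (1)(2) + (-1)(2) = 0
A²[3,2] = (2)(2) + (1)(1) + (-1)(1) = 4
A²[3,3] = (2)(2) + (1)(1) + (-1)(-1) = 6
A² = 
  [  8,   4,   0]
  [  4,   6,   4]
  [  0,   4,   6]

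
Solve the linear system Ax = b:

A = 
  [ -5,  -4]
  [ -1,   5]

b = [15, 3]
x = [-3, 0]

Row reduce the augmented matrix [A|b]:
R2 → R2 - (1/5)·R1
REF = 
  [  -5,   -4,   15]
  [   0, 29/5,    0]

Back-substitution:
x₂ = 0 / (29/5) = 0
x₁ = (15 - (-4)(0)) / (-5) = -3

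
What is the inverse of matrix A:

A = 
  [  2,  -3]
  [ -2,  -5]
det(A) = (2)(-5) - (-3)(-2) = -16
For a 2×2 matrix, A⁻¹ = (1/det(A)) · [[d, -b], [-c, a]]
    = (-1/16) · [[-5, 3], [2, 2]]

A⁻¹ = 
  [ 5/16, -3/16]
  [ -1/8,  -1/8]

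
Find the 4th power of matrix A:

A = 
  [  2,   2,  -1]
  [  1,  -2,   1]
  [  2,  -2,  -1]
A² = A·A:
A²[1,1] = (2)(2) + (2)(1) + (-1)(2) = 4
A²[1,2] = (2)(2) + (2)(-2) + (-1)(-2) = 2
A²[1,3] = (2)(-1) + (2)(1) + (-1)(-1) = 1
A²[2,1] = (1)(2) + (-2)(1) + (1)(2) = 2
A²[2,2] = (1)(2) + (-2)(-2) + (1)(-2) = 4
A²[2,3] = (1)(-1) + (-2)(1) + (1)(-1) = -4
A²[3,1] = (2)(2) + (-2)(1) + (-1)(2) = 0
A²[3,2] = (2)(2) + (-2)(-2) + (-1)(-2) = 10
A²[3,3] = (2)(-1) + (-2)(1) + (-1)(-1) = -3
A² = 
  [  4,   2,   1]
  [  2,   4,  -4]
  [  0,  10,  -3]

A^3 = A^2·A:
A^3[1,1] = (4)(2) + (2)(1) + (1)(2) = 12
A^3[1,2] = (4)(2) + (2)(-2) + (1)(-2) = 2
A^3[1,3] = (4)(-1) + (2)(1) + (1)(-1) = -3
A^3[2,1] = (2)(2) + (4)(1) + (-4)(2) = 0
A^3[2,2] = (2)(2) + (4)(-2) + (-4)(-2) = 4
A^3[2,3] = (2)(-1) + (4)(1) + (-4)(-1) = 6
A^3[3,1] = (0)(2) + (10)(1) + (-3)(2) = 4
A^3[3,2] = (0)(2) + (10)(-2) + (-3)(-2) = -14
A^3[3,3] = (0)(-1) + (10)(1) + (-3)(-1) = 13
A^3 = 
  [ 12,   2,  -3]
  [  0,   4,   6]
  [  4, -14,  13]

A^4 = A^3·A:
A^4[1,1] = (12)(2) + (2)(1) + (-3)(2) = 20
A^4[1,2] = (12)(2) + (2)(-2) + (-3)(-2) = 26
A^4[1,3] = (12)(-1) + (2)(1) + (-3)(-1) = -7
A^4[2,1] = (0)(2) + (4)(1) + (6)(2) = 16
A^4[2,2] = (0)(2) + (4)(-2) + (6)(-2) = -20
A^4[2,3] = (0)(-1) + (4)(1) + (6)(-1) = -2
A^4[3,1] = (4)(2) + (-14)(1) + (13)(2) = 20
A^4[3,2] = (4)(2) + (-14)(-2) + (13)(-2) = 10
A^4[3,3] = (4)(-1) + (-14)(1) + (13)(-1) = -31
A^4 = 
  [ 20,  26,  -7]
  [ 16, -20,  -2]
  [ 20,  10, -31]

Therefore
A^4 = 
  [ 20,  26,  -7]
  [ 16, -20,  -2]
  [ 20,  10, -31]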